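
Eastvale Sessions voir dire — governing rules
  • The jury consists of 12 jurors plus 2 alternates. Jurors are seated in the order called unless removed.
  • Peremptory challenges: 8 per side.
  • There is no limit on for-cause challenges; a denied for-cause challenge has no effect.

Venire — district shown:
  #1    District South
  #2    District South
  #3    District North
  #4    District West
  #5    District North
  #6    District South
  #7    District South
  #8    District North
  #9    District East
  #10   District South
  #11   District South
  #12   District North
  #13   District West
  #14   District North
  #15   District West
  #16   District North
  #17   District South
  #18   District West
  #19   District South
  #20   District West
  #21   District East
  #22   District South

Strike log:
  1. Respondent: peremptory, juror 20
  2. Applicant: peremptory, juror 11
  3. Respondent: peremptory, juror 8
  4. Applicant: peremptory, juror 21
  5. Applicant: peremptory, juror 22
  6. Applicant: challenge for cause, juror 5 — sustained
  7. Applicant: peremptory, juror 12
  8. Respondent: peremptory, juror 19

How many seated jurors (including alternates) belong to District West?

4

Removed: #5, #8, #11, #12, #19, #20, #21, #22.
Seated (14 incl. alternates): #1, #2, #3, #4, #6, #7, #9, #10, #13, #14, #15, #16, #17, #18.
Of those, in District West: #4, #13, #15, #18 → 4.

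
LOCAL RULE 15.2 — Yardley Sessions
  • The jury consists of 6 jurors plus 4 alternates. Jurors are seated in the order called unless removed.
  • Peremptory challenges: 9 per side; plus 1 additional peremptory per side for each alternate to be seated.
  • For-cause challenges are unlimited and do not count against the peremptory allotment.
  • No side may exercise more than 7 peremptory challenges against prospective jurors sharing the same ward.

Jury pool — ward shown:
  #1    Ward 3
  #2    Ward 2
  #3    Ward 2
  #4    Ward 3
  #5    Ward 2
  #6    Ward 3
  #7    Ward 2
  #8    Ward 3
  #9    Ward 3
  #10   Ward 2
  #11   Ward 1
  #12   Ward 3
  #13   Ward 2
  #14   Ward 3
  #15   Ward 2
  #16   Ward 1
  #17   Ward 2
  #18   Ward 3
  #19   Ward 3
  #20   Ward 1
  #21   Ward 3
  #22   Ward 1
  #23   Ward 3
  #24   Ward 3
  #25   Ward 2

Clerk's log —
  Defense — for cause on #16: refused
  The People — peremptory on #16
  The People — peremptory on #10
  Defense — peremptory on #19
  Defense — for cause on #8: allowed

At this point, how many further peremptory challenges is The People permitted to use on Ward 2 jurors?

The People peremptories so far: #16, #10 — 2 of 13 used, 11 left overall.
Against Ward 2: #10 — 1 used; per-ward cap 7 leaves 6.
Binding limit: min(11, 6) = 6.

6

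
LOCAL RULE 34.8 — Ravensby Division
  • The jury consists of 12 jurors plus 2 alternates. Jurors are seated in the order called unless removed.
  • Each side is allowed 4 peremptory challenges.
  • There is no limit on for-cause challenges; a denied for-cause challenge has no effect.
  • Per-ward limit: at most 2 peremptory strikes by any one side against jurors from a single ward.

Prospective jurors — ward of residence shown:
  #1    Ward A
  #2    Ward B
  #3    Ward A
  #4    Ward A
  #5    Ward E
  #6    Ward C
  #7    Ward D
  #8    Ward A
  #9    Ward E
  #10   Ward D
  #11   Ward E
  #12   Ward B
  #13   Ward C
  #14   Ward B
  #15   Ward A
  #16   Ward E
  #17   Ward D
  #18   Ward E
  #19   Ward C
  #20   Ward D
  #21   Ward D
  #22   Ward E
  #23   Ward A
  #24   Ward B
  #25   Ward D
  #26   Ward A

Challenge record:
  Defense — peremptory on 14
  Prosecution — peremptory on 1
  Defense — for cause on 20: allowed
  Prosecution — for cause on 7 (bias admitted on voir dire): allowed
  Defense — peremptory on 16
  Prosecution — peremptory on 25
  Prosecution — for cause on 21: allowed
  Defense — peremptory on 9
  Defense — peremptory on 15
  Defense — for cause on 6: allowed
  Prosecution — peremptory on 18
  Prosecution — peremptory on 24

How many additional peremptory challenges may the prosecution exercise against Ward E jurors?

Prosecution peremptories so far: #1, #25, #18, #24 — 4 of 4 used, 0 left overall.
Against Ward E: #18 — 1 used; per-ward cap 2 leaves 1.
Binding limit: min(0, 1) = 0.

0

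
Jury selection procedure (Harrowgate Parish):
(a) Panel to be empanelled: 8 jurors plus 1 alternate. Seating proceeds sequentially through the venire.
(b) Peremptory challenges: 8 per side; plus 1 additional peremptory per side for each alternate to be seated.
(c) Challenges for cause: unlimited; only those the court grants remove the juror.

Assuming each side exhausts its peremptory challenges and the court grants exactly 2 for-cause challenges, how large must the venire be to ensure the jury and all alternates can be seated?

Seats to fill: 8 + 1 alternates = 9.
Peremptories: 8 + 1×1 = 9 per side × 2 sides = 18.
For-cause removals: 2.
Minimum venire: 9 + 18 + 2 = 29.

29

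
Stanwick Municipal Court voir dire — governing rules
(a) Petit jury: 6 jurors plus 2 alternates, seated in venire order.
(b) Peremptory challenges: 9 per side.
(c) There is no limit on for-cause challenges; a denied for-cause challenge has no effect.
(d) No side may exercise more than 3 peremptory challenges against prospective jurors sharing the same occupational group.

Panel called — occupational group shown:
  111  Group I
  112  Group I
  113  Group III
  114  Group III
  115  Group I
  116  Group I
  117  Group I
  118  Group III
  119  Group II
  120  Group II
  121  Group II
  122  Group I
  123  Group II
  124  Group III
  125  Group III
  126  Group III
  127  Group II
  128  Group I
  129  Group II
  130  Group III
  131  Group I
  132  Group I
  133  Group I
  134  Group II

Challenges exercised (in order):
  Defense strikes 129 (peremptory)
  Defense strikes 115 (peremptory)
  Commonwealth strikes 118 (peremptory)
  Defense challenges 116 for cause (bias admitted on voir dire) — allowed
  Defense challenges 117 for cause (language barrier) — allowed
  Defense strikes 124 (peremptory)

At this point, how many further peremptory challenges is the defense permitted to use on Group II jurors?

Defense peremptories so far: #129, #115, #124 — 3 of 9 used, 6 left overall.
Against Group II: #129 — 1 used; per-group cap 3 leaves 2.
Binding limit: min(6, 2) = 2.

2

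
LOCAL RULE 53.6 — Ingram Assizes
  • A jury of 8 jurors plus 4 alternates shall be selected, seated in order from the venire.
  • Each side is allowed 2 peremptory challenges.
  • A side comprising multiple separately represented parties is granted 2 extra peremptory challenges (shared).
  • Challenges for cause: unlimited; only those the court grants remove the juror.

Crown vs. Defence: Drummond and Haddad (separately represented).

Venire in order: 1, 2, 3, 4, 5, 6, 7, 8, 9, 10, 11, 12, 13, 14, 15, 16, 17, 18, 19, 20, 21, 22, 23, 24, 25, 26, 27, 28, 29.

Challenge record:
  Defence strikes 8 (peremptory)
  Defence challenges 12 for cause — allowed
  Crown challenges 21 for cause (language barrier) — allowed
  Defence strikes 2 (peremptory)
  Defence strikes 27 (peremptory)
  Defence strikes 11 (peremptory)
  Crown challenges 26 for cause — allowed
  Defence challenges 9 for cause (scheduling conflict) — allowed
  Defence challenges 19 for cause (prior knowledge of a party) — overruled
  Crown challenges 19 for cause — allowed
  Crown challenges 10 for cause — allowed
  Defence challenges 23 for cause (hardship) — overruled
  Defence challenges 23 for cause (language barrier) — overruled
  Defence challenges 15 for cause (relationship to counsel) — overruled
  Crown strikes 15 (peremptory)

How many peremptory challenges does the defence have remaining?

0

Defence allotment: 2 base + 2 multi-party = 4.
Defence peremptories used: #8, #2, #27, #11 — 4 (for-cause on #12, #9, #19, #23, #23, #15 don't count).
Remaining: 4 − 4 = 0.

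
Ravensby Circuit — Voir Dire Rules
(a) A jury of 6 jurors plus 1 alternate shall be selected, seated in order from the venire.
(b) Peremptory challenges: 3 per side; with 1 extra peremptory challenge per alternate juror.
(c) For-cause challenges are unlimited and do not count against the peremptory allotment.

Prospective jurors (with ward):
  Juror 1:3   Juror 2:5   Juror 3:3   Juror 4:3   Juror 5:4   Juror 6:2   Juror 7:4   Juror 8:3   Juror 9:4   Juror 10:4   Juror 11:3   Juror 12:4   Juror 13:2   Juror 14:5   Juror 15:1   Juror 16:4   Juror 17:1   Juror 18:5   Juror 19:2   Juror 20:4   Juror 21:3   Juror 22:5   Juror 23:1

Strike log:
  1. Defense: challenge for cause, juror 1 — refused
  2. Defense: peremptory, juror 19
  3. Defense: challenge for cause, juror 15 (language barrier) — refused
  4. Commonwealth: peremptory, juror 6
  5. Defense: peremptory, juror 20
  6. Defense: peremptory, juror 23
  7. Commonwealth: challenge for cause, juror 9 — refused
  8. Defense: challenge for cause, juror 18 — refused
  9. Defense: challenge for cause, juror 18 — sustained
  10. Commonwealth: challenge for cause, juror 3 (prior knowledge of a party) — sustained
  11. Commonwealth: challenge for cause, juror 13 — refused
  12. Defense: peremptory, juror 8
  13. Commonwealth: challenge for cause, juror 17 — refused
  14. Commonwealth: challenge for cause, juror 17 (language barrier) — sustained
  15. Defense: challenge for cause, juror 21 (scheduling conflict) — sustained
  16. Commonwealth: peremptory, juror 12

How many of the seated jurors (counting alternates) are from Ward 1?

0

Removed: #3, #6, #8, #12, #17, #18, #19, #20, #21, #23.
Seated (7 incl. alternates): #1, #2, #4, #5, #7, #9, #10.
None of those are in Ward 1 → 0.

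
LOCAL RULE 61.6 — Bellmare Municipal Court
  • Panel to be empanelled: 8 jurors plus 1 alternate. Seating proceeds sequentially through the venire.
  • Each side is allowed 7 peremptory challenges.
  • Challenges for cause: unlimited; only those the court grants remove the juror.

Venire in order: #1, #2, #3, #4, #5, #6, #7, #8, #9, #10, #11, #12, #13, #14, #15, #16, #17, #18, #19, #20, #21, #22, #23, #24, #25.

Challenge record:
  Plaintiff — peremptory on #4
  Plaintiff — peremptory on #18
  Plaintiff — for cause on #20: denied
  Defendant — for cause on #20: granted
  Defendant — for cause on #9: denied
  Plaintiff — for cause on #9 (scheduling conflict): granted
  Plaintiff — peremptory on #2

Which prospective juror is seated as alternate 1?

12

Removed: #2, #4, #9, #18, #20.
Seating in order: seats 1–8 → #1, #3, #5, #6, #7, #8, #10, #11; alternates → #12.
So alternate 1 is #12.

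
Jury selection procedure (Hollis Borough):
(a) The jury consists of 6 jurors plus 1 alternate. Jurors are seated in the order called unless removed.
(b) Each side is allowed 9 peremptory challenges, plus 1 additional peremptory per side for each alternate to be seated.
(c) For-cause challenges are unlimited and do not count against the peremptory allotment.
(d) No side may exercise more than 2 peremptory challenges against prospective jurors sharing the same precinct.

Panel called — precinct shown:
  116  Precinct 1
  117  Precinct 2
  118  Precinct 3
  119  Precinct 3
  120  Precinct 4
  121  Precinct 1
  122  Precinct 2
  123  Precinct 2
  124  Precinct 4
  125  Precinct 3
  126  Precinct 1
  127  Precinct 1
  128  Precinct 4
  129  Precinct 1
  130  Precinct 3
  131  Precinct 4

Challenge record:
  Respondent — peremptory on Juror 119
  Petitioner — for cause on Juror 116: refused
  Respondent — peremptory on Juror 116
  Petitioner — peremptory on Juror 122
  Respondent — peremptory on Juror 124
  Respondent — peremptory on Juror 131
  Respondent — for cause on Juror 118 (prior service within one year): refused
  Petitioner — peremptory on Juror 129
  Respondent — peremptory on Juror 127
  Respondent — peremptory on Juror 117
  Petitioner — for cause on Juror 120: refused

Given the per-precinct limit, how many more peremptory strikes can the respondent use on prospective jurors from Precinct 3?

1

Respondent peremptories so far: #119, #116, #124, #131, #127, #117 — 6 of 10 used, 4 left overall.
Against Precinct 3: #119 — 1 used; per-precinct cap 2 leaves 1.
Binding limit: min(4, 1) = 1.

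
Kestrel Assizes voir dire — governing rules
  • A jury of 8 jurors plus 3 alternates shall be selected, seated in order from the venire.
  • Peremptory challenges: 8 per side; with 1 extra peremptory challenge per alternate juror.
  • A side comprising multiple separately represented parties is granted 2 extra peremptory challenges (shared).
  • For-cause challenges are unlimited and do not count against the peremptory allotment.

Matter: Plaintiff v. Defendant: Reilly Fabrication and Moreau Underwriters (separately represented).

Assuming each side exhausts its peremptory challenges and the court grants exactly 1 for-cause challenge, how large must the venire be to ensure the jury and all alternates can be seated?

Seats to fill: 8 + 3 alternates = 11.
Peremptories — Plaintiff: 8 + 1×3 = 11; Defendant: 8 + 1×3 + 2 = 13; total 24.
For-cause removals: 1.
Minimum venire: 11 + 24 + 1 = 36.

36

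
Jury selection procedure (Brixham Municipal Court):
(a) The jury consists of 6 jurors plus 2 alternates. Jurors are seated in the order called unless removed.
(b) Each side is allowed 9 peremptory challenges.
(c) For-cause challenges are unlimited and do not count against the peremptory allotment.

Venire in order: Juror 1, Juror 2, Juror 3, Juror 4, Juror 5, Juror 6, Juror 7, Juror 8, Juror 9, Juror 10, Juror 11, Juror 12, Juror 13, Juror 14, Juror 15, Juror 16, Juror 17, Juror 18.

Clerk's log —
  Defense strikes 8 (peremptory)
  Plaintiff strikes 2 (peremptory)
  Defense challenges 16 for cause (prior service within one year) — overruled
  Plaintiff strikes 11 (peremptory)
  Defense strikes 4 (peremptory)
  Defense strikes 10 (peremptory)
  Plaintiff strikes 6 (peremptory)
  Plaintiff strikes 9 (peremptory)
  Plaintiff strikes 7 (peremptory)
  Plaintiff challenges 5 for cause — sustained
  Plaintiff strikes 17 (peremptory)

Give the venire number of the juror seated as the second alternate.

Removed: #2, #4, #5, #6, #7, #8, #9, #10, #11, #17. (#16 stays — for-cause denied.)
Seating in order: seats 1–6 → #1, #3, #12, #13, #14, #15; alternates → #16, #18.
So alternate 2 is #18.

18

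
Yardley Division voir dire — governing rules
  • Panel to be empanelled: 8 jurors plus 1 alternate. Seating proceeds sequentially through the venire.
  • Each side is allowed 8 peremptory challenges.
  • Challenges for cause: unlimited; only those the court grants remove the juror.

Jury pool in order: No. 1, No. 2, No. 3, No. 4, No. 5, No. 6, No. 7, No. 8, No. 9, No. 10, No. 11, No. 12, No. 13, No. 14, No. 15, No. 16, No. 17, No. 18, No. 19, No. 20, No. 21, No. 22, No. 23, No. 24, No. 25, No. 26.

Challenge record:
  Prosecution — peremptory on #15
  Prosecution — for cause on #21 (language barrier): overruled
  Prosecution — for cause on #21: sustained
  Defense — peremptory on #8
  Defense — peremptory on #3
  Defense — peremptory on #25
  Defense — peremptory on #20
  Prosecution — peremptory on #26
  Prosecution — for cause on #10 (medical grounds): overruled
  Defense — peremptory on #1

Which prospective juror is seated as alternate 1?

12

Removed: #1, #3, #8, #15, #20, #21, #25, #26. (#10 stays — for-cause denied.)
Filling seats in venire order through position 9: #2, #4, #5, #6, #7, #9, #10, #11, #12.
So alternate 1 is #12.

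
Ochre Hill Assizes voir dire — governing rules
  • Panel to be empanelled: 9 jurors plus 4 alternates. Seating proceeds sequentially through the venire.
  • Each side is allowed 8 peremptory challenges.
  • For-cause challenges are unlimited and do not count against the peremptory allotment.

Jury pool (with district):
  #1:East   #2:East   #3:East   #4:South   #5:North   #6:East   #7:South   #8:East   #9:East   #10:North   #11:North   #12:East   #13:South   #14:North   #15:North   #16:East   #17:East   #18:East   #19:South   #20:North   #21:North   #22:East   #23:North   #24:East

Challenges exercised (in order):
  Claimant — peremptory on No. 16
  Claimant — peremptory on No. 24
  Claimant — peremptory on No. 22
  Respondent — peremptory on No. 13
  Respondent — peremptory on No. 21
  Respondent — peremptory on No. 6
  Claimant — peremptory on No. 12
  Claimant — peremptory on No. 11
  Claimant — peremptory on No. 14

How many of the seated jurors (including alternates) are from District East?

7

Removed: #6, #11, #12, #13, #14, #16, #21, #22, #24.
Seated (13 incl. alternates): #1, #2, #3, #4, #5, #7, #8, #9, #10, #15, #17, #18, #19.
Of those, in District East: #1, #2, #3, #8, #9, #17, #18 → 7.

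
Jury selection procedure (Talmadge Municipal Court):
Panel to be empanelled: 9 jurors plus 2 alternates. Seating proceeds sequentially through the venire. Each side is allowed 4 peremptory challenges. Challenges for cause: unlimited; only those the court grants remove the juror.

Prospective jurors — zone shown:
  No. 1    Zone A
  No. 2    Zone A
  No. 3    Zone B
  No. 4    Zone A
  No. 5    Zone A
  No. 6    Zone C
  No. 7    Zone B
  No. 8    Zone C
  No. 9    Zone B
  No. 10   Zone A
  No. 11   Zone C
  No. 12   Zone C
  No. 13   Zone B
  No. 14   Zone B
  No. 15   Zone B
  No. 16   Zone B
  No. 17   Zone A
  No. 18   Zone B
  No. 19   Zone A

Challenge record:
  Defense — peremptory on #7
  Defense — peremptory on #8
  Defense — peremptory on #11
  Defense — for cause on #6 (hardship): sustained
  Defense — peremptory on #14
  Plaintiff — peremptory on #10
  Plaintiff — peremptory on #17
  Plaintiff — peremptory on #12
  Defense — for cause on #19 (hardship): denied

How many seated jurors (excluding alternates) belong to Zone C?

Removed: #6, #7, #8, #10, #11, #12, #14, #17.
Seated jurors 1–9: #1, #2, #3, #4, #5, #9, #13, #15, #16 (alternates #18, #19 not counted).
None of those are in Zone C → 0.

0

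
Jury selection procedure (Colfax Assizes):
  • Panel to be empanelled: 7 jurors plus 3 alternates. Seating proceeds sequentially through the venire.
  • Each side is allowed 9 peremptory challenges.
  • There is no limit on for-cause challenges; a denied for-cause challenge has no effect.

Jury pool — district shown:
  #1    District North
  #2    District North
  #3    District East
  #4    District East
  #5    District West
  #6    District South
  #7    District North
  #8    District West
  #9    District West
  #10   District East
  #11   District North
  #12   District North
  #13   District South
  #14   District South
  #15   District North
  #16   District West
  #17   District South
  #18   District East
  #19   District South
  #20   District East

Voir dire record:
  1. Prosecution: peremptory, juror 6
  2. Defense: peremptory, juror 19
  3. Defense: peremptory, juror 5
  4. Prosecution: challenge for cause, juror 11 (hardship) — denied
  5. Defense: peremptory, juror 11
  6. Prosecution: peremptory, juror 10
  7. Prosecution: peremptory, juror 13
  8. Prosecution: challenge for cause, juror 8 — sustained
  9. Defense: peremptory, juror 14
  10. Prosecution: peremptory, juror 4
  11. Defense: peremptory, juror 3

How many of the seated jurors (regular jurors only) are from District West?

2

Removed: #3, #4, #5, #6, #8, #10, #11, #13, #14, #19.
Seated jurors 1–7: #1, #2, #7, #9, #12, #15, #16 (alternates #17, #18, #20 not counted).
Of those, in District West: #9, #16 → 2.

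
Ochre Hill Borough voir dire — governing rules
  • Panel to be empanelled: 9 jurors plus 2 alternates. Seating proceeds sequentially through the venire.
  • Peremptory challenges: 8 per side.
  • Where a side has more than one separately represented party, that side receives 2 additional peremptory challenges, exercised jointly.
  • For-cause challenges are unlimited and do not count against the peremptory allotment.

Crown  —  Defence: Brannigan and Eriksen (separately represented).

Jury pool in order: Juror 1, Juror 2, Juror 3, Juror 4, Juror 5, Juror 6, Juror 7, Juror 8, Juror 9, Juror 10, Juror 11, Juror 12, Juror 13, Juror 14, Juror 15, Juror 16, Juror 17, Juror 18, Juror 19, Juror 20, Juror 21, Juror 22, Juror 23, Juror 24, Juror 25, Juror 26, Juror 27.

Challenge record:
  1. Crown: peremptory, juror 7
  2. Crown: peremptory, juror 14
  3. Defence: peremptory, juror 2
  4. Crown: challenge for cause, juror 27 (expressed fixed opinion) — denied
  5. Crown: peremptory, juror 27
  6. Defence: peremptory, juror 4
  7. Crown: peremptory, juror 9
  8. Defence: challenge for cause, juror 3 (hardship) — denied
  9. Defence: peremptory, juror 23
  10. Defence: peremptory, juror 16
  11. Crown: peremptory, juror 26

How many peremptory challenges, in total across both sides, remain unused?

Crown allotment: 8. Defence allotment: 8 base + 2 multi-party = 10.
Crown peremptories used: #7, #14, #27, #9, #26 — 5 (the for-cause on #27 doesn't count).
Defence peremptories used: #2, #4, #23, #16 — 4 (the for-cause on #3 doesn't count).
Remaining: (8 − 5) + (10 − 4) = 9.

9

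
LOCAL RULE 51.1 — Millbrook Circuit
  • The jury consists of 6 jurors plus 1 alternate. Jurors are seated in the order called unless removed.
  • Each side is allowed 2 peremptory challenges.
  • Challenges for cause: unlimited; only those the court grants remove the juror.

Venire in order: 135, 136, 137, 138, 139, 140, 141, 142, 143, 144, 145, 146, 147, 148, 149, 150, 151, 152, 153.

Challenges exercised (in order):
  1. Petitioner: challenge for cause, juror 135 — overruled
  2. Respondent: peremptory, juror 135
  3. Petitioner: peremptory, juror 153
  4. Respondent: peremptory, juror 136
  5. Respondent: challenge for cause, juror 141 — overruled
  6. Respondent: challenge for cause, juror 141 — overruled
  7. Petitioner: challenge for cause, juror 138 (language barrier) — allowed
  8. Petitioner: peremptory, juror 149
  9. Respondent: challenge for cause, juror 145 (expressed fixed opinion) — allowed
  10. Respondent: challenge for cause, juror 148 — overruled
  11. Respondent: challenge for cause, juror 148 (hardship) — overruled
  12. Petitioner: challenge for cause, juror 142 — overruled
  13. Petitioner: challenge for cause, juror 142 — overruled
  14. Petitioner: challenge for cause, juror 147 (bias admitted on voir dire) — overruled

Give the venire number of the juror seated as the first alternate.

144

Removed: #135, #136, #138, #145, #149, #153. (#141, #142, #147, #148 stay — for-cause denied.)
Seating in order: seats 1–6 → #137, #139, #140, #141, #142, #143; alternates → #144.
So alternate 1 is #144.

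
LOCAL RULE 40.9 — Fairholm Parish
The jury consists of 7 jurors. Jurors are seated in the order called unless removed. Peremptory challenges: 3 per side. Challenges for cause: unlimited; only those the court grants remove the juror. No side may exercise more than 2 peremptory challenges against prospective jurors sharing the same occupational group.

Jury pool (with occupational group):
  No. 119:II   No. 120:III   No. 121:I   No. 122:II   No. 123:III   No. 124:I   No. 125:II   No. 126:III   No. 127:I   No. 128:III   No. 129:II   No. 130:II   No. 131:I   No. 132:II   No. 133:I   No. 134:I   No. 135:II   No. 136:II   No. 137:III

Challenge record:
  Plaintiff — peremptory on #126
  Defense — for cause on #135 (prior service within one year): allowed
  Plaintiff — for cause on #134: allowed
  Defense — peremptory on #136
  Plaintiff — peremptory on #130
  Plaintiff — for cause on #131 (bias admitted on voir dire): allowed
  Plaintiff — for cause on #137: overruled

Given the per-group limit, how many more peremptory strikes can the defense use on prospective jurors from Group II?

1

Defense peremptories so far: #136 — 1 of 3 used, 2 left overall.
Against Group II: #136 — 1 used; per-group cap 2 leaves 1.
Binding limit: min(2, 1) = 1.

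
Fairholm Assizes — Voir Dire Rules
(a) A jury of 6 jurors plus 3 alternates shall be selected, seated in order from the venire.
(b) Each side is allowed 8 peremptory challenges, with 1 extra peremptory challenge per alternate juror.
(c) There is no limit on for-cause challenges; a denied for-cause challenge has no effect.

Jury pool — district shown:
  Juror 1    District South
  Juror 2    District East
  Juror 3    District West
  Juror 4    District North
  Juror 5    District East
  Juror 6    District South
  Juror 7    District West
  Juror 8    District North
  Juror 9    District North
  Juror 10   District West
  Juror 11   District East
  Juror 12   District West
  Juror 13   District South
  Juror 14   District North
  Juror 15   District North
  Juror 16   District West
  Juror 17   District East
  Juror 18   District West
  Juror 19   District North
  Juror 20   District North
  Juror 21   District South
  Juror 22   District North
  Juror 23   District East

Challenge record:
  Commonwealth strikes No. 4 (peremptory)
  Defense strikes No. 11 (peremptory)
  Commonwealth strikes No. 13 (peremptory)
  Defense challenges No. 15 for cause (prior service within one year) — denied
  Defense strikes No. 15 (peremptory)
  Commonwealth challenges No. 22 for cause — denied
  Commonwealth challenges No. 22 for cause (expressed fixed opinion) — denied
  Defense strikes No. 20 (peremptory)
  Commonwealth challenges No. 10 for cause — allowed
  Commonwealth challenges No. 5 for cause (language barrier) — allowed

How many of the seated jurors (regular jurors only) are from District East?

1

Removed: #4, #5, #10, #11, #13, #15, #20.
Seated jurors 1–6: #1, #2, #3, #6, #7, #8 (alternates #9, #12, #14 not counted).
Of those, in District East: #2 → 1.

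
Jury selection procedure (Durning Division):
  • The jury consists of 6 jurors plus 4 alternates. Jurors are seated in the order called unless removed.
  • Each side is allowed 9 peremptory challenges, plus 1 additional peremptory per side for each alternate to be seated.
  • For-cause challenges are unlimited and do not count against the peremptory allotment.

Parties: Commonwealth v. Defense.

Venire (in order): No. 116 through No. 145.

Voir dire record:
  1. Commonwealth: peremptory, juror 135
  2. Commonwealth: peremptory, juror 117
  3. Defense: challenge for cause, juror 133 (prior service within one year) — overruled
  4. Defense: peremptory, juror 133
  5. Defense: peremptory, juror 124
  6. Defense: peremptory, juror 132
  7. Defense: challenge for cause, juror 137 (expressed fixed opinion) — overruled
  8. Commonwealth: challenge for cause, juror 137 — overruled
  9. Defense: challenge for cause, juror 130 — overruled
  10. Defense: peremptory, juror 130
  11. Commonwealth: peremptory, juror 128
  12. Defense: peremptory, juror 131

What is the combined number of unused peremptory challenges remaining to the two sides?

18

Commonwealth allotment: 9 base + 1 × 4 alternates = 13. Defense allotment: 9 base + 1 × 4 alternates = 13.
Commonwealth peremptories used: #135, #117, #128 — 3 (the for-cause on #137 doesn't count).
Defense peremptories used: #133, #124, #132, #130, #131 — 5 (for-cause on #133, #137, #130 don't count).
Remaining: (13 − 3) + (13 − 5) = 18.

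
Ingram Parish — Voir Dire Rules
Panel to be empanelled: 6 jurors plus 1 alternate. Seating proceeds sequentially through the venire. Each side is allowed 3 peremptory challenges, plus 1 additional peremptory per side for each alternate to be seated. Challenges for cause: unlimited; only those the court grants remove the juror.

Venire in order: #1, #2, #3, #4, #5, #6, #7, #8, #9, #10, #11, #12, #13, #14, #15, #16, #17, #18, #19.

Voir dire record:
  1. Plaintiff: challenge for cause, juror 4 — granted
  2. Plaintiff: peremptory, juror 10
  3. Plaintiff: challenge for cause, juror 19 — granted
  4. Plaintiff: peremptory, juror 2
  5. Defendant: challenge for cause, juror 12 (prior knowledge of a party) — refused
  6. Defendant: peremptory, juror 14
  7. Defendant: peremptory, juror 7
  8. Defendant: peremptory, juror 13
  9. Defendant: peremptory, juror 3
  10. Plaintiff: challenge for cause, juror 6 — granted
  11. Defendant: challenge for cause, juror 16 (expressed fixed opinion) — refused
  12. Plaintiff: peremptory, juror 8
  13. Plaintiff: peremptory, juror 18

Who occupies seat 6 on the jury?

15

Removed: #2, #3, #4, #6, #7, #8, #10, #13, #14, #18, #19. (#12, #16 stay — for-cause denied.)
Filling seats in venire order through position 6: #1, #5, #9, #11, #12, #15.
So seat 6 is #15.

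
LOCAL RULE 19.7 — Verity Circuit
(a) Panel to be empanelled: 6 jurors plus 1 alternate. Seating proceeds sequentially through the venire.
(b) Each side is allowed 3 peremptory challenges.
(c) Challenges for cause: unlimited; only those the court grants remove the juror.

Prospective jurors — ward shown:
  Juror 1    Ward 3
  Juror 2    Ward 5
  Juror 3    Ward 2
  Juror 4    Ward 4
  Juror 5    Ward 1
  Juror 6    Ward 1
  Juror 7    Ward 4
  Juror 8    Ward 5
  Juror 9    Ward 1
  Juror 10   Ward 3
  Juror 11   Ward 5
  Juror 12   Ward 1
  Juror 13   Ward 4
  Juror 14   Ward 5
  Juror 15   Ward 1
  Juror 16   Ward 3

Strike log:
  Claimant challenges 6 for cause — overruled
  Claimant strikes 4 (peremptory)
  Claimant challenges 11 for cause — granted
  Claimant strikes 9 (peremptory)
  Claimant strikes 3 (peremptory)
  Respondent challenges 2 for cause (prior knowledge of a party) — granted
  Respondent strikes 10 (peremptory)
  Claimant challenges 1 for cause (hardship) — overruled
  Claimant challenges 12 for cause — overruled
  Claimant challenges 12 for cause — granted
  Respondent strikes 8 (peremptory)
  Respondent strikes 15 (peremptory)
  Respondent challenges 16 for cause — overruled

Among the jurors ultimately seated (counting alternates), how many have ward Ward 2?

0

Removed: #2, #3, #4, #8, #9, #10, #11, #12, #15.
Seated (7 incl. alternates): #1, #5, #6, #7, #13, #14, #16.
None of those are in Ward 2 → 0.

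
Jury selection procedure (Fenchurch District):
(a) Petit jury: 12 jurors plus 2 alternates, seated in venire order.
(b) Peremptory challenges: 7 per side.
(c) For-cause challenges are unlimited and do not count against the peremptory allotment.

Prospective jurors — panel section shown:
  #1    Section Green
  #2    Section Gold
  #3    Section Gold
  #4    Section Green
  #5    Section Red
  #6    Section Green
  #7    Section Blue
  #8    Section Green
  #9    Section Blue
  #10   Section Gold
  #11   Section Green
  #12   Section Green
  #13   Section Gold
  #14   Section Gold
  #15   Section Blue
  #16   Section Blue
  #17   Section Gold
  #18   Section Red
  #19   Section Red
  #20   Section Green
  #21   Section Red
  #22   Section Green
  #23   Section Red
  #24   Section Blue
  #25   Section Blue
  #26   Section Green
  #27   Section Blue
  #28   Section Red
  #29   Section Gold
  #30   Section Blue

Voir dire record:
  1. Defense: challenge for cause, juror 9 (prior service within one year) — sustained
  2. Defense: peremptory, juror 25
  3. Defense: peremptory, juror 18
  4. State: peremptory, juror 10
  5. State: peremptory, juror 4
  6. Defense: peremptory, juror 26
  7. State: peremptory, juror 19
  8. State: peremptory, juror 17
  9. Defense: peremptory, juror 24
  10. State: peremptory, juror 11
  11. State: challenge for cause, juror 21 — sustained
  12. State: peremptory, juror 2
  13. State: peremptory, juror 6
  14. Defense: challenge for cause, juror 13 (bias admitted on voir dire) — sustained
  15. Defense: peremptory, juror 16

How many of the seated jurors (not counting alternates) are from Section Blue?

Removed: #2, #4, #6, #9, #10, #11, #13, #16, #17, #18, #19, #21, #24, #25, #26.
Seated jurors 1–12: #1, #3, #5, #7, #8, #12, #14, #15, #20, #22, #23, #27 (alternates #28, #29 not counted).
Of those, in Section Blue: #7, #15, #27 → 3.

3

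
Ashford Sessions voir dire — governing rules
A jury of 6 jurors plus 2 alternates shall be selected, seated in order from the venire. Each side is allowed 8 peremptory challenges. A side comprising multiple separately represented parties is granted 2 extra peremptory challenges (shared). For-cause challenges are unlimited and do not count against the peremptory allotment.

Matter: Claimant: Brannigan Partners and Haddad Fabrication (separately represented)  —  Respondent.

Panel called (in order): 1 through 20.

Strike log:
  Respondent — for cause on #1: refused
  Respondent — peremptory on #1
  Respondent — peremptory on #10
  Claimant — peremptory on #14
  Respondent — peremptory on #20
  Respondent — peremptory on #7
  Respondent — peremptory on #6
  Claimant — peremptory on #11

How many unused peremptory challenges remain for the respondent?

Respondent allotment: 8.
Respondent peremptories used: #1, #10, #20, #7, #6 — 5 (the for-cause on #1 doesn't count).
Remaining: 8 − 5 = 3.

3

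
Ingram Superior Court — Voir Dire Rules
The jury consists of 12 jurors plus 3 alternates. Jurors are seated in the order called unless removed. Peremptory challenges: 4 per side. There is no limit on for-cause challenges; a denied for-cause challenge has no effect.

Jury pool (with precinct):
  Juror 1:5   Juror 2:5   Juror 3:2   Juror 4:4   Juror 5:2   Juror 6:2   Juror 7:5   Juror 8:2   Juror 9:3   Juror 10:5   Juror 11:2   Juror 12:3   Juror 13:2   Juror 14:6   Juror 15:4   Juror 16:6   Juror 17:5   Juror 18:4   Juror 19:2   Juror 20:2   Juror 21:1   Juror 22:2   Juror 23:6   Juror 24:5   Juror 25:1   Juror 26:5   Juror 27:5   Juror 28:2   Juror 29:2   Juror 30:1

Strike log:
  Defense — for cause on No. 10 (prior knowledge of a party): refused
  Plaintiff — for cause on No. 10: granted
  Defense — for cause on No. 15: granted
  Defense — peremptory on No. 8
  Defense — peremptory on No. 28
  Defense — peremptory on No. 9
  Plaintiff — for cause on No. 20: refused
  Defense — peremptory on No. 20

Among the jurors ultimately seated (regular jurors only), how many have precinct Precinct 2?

5

Removed: #8, #9, #10, #15, #20, #28.
Seated jurors 1–12: #1, #2, #3, #4, #5, #6, #7, #11, #12, #13, #14, #16 (alternates #17, #18, #19 not counted).
Of those, in Precinct 2: #3, #5, #6, #11, #13 → 5.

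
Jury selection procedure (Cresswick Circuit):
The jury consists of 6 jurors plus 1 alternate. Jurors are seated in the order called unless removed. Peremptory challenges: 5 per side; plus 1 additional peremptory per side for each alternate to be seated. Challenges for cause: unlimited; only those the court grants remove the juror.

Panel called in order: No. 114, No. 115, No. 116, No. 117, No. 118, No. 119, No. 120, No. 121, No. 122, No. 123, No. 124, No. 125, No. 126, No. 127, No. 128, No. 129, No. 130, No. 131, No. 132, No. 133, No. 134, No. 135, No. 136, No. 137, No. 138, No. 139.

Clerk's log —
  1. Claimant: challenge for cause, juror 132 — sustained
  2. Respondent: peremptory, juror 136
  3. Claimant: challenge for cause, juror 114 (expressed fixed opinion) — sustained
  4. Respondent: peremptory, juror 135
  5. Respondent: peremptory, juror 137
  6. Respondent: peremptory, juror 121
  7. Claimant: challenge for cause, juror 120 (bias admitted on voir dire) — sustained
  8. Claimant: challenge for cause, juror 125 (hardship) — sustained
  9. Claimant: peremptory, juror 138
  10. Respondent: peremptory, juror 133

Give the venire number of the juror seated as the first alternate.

123

Removed: #114, #120, #121, #125, #132, #133, #135, #136, #137, #138.
Filling seats in venire order through position 7: #115, #116, #117, #118, #119, #122, #123.
So alternate 1 is #123.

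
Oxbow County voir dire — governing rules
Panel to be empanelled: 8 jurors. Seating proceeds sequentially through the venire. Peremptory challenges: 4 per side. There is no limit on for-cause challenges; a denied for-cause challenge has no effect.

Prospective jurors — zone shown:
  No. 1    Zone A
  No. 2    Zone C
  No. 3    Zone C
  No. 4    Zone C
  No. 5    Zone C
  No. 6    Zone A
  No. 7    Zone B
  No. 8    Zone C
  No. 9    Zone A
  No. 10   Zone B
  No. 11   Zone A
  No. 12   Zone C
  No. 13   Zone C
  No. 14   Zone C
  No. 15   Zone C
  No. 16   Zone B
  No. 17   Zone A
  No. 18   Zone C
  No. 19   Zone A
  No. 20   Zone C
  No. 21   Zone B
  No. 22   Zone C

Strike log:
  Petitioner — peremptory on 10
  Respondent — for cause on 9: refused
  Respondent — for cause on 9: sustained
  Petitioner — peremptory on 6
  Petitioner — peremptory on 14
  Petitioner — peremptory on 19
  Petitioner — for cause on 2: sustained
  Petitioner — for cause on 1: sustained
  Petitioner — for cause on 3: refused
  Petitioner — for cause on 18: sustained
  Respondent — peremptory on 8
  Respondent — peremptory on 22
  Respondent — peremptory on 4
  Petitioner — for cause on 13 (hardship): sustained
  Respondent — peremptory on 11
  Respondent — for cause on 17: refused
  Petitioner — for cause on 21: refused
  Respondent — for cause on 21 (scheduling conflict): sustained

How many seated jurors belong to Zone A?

1

Removed: #1, #2, #4, #6, #8, #9, #10, #11, #13, #14, #18, #19, #21, #22.
Seated jurors 1–8: #3, #5, #7, #12, #15, #16, #17, #20.
Of those, in Zone A: #17 → 1.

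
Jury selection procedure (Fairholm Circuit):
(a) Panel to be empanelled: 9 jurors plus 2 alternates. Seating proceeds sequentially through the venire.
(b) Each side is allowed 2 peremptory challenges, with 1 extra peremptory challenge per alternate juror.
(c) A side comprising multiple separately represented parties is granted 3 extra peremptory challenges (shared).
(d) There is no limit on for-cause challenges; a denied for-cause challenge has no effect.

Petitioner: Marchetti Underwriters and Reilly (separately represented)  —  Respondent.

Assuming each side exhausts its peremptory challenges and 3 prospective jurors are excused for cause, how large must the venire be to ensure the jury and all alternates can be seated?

Seats to fill: 9 + 2 alternates = 11.
Peremptories — Petitioner: 2 + 1×2 + 3 = 7; Respondent: 2 + 1×2 = 4; total 11.
For-cause removals: 3.
Minimum venire: 11 + 11 + 3 = 25.

25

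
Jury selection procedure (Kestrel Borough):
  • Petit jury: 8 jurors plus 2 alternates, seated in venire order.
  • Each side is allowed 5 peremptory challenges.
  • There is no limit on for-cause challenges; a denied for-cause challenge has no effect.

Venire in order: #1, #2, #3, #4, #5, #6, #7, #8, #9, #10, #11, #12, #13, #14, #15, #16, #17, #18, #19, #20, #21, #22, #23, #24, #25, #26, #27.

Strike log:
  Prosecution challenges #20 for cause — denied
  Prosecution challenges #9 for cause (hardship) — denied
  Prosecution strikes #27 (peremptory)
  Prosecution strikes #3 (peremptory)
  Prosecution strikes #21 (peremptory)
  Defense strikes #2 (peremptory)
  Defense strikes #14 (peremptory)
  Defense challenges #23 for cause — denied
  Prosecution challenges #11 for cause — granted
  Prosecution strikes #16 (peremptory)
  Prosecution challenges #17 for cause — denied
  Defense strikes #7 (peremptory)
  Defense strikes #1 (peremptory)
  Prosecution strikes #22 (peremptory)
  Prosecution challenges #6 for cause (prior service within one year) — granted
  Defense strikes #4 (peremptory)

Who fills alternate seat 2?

19

Removed: #1, #2, #3, #4, #6, #7, #11, #14, #16, #21, #22, #27. (#9, #17, #20, #23 stay — for-cause denied.)
Filling seats in venire order through position 10: #5, #8, #9, #10, #12, #13, #15, #17, #18, #19.
So alternate 2 is #19.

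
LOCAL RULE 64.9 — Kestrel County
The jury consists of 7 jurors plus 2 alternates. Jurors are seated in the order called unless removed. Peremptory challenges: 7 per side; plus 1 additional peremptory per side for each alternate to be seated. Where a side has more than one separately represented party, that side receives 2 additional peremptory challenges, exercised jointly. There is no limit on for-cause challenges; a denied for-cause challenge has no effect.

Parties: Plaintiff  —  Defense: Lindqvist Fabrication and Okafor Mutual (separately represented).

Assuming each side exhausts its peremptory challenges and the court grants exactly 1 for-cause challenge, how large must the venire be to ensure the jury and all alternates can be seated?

30

Seats to fill: 7 + 2 alternates = 9.
Peremptories — Plaintiff: 7 + 1×2 = 9; Defense: 7 + 1×2 + 2 = 11; total 20.
For-cause removals: 1.
Minimum venire: 9 + 20 + 1 = 30.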